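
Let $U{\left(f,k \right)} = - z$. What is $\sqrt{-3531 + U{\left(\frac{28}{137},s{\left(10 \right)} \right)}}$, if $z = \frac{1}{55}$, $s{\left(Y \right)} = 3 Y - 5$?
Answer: $\frac{i \sqrt{10681330}}{55} \approx 59.422 i$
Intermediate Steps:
$s{\left(Y \right)} = -5 + 3 Y$
$z = \frac{1}{55} \approx 0.018182$
$U{\left(f,k \right)} = - \frac{1}{55}$ ($U{\left(f,k \right)} = \left(-1\right) \frac{1}{55} = - \frac{1}{55}$)
$\sqrt{-3531 + U{\left(\frac{28}{137},s{\left(10 \right)} \right)}} = \sqrt{-3531 - \frac{1}{55}} = \sqrt{- \frac{194206}{55}} = \frac{i \sqrt{10681330}}{55}$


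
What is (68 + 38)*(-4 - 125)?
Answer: -13674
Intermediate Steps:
(68 + 38)*(-4 - 125) = 106*(-129) = -13674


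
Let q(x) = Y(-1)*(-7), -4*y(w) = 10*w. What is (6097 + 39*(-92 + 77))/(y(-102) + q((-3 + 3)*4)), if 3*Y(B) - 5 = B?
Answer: 16536/737 ≈ 22.437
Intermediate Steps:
Y(B) = 5/3 + B/3
y(w) = -5*w/2
q(x) = -28/3 (q(x) = (5/3 + (⅓)*(-1))*(-7) = (5/3 - ⅓)*(-7) = (4/3)*(-7) = -28/3)
(6097 + 39*(-92 + 77))/(y(-102) + q((-3 + 3)*4)) = (6097 + 39*(-92 + 77))/(-5/2*(-102) - 28/3) = (6097 + 39*(-15))/(255 - 28/3) = (6097 - 585)/(737/3) = 5512*(3/737) = 16536/737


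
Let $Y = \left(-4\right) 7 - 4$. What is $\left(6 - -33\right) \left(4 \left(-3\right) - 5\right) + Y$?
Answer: $-695$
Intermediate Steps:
$Y = -32$ ($Y = -28 - 4 = -32$)
$\left(6 - -33\right) \left(4 \left(-3\right) - 5\right) + Y = \left(6 - -33\right) \left(4 \left(-3\right) - 5\right) - 32 = \left(6 + 33\right) \left(-12 - 5\right) - 32 = 39 \left(-17\right) - 32 = -663 - 32 = -695$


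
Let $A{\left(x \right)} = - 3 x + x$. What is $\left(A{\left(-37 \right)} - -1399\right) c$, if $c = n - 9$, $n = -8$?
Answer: $-25041$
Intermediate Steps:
$c = -17$ ($c = -8 - 9 = -17$)
$A{\left(x \right)} = - 2 x$
$\left(A{\left(-37 \right)} - -1399\right) c = \left(\left(-2\right) \left(-37\right) - -1399\right) \left(-17\right) = \left(74 + 1399\right) \left(-17\right) = 1473 \left(-17\right) = -25041$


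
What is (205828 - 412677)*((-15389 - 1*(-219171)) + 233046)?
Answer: -90357434972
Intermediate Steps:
(205828 - 412677)*((-15389 - 1*(-219171)) + 233046) = -206849*((-15389 + 219171) + 233046) = -206849*(203782 + 233046) = -206849*436828 = -90357434972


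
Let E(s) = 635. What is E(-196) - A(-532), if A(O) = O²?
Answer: -282389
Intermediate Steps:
E(-196) - A(-532) = 635 - 1*(-532)² = 635 - 1*283024 = 635 - 283024 = -282389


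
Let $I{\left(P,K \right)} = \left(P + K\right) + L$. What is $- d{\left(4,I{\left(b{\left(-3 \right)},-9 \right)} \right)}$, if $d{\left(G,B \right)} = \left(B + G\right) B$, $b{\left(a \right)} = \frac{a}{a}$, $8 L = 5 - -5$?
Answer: $- \frac{297}{16} \approx -18.563$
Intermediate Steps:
$L = \frac{5}{4}$ ($L = \frac{5 - -5}{8} = \frac{5 + 5}{8} = \frac{1}{8} \cdot 10 = \frac{5}{4} \approx 1.25$)
$b{\left(a \right)} = 1$
$I{\left(P,K \right)} = \frac{5}{4} + K + P$ ($I{\left(P,K \right)} = \left(P + K\right) + \frac{5}{4} = \left(K + P\right) + \frac{5}{4} = \frac{5}{4} + K + P$)
$d{\left(G,B \right)} = B \left(B + G\right)$
$- d{\left(4,I{\left(b{\left(-3 \right)},-9 \right)} \right)} = - \left(\frac{5}{4} - 9 + 1\right) \left(\left(\frac{5}{4} - 9 + 1\right) + 4\right) = - \frac{\left(-27\right) \left(- \frac{27}{4} + 4\right)}{4} = - \frac{\left(-27\right) \left(-11\right)}{4 \cdot 4} = \left(-1\right) \frac{297}{16} = - \frac{297}{16}$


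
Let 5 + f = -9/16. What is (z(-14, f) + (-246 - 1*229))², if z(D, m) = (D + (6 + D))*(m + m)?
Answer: 848241/16 ≈ 53015.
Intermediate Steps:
f = -89/16 (f = -5 - 9/16 = -89/16 ≈ -5.5625)
z(D, m) = 2*m*(6 + 2*D) (z(D, m) = (6 + 2*D)*(2*m) = 2*m*(6 + 2*D))
(z(-14, f) + (-246 - 1*229))² = (4*(-89/16)*(3 - 14) + (-246 - 1*229))² = (4*(-89/16)*(-11) + (-246 - 229))² = (979/4 - 475)² = (-921/4)² = 848241/16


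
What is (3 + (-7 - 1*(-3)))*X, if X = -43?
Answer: 43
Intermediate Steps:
(3 + (-7 - 1*(-3)))*X = (3 + (-7 - 1*(-3)))*(-43) = (3 + (-7 + 3))*(-43) = (3 - 4)*(-43) = -1*(-43) = 43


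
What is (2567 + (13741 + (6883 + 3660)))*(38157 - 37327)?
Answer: 22286330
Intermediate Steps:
(2567 + (13741 + (6883 + 3660)))*(38157 - 37327) = (2567 + (13741 + 10543))*830 = (2567 + 24284)*830 = 26851*830 = 22286330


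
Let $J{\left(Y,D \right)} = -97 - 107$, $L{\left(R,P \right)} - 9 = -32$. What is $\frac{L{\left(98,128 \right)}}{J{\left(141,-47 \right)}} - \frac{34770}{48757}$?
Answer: $- \frac{5971669}{9946428} \approx -0.60038$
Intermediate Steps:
$L{\left(R,P \right)} = -23$ ($L{\left(R,P \right)} = 9 - 32 = -23$)
$J{\left(Y,D \right)} = -204$ ($J{\left(Y,D \right)} = -97 - 107 = -204$)
$\frac{L{\left(98,128 \right)}}{J{\left(141,-47 \right)}} - \frac{34770}{48757} = - \frac{23}{-204} - \frac{34770}{48757} = \left(-23\right) \left(- \frac{1}{204}\right) - \frac{34770}{48757} = \frac{23}{204} - \frac{34770}{48757} = - \frac{5971669}{9946428}$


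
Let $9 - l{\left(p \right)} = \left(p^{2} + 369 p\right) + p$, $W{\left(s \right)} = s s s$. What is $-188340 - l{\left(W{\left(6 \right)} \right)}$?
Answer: $-61773$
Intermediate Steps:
$W{\left(s \right)} = s^{3}$ ($W{\left(s \right)} = s^{2} s = s^{3}$)
$l{\left(p \right)} = 9 - p^{2} - 370 p$ ($l{\left(p \right)} = 9 - \left(\left(p^{2} + 369 p\right) + p\right) = 9 - \left(p^{2} + 370 p\right) = 9 - p^{2} - 370 p$)
$-188340 - l{\left(W{\left(6 \right)} \right)} = -188340 - \left(9 - \left(6^{3}\right)^{2} - 370 \cdot 6^{3}\right) = -188340 - \left(9 - 216^{2} - 79920\right) = -188340 - \left(9 - 46656 - 79920\right) = -188340 - -126567 = -188340 + 126567 = -61773$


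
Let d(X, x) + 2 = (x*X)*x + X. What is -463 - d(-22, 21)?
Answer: 9263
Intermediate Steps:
d(X, x) = -2 + X + X*x**2 (d(X, x) = -2 + ((x*X)*x + X) = -2 + ((X*x)*x + X) = -2 + (X*x**2 + X) = -2 + (X + X*x**2) = -2 + X + X*x**2)
-463 - d(-22, 21) = -463 - (-2 - 22 - 22*21**2) = -463 - (-2 - 22 - 22*441) = -463 - (-2 - 22 - 9702) = -463 - 1*(-9726) = -463 + 9726 = 9263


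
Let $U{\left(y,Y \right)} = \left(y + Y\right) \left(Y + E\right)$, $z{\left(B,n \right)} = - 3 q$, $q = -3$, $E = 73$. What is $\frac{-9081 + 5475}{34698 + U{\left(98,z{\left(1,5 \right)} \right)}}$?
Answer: $- \frac{1803}{21736} \approx -0.08295$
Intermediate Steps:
$z{\left(B,n \right)} = 9$ ($z{\left(B,n \right)} = \left(-3\right) \left(-3\right) = 9$)
$U{\left(y,Y \right)} = \left(73 + Y\right) \left(Y + y\right)$ ($U{\left(y,Y \right)} = \left(y + Y\right) \left(Y + 73\right) = \left(Y + y\right) \left(73 + Y\right) = \left(73 + Y\right) \left(Y + y\right)$)
$\frac{-9081 + 5475}{34698 + U{\left(98,z{\left(1,5 \right)} \right)}} = \frac{-9081 + 5475}{34698 + \left(9^{2} + 73 \cdot 9 + 73 \cdot 98 + 9 \cdot 98\right)} = - \frac{3606}{34698 + \left(81 + 657 + 7154 + 882\right)} = - \frac{3606}{34698 + 8774} = - \frac{3606}{43472} = \left(-3606\right) \frac{1}{43472} = - \frac{1803}{21736}$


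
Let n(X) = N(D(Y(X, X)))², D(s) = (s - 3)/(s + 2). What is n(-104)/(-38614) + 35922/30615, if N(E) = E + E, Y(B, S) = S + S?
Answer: 4904765721119/4180538724830 ≈ 1.1732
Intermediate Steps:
Y(B, S) = 2*S
D(s) = (-3 + s)/(2 + s)
N(E) = 2*E
n(X) = 4*(-3 + 2*X)²/(2 + 2*X)² (n(X) = (2*((-3 + 2*X)/(2 + 2*X)))² = (2*(-3 + 2*X)/(2 + 2*X))² = 4*(-3 + 2*X)²/(2 + 2*X)²)
n(-104)/(-38614) + 35922/30615 = ((-3 + 2*(-104))²/(1 - 104)²)/(-38614) + 35922/30615 = ((-3 - 208)²/(-103)²)*(-1/38614) + 35922*(1/30615) = ((1/10609)*(-211)²)*(-1/38614) + 11974/10205 = ((1/10609)*44521)*(-1/38614) + 11974/10205 = (44521/10609)*(-1/38614) + 11974/10205 = -44521/409655926 + 11974/10205 = 4904765721119/4180538724830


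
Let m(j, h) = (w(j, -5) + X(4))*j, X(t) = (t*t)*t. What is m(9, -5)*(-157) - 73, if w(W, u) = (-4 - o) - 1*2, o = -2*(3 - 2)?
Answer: -84853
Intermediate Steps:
o = -2 (o = -2*1 = -2)
X(t) = t**3 (X(t) = t**2*t = t**3)
w(W, u) = -4 (w(W, u) = (-4 - 1*(-2)) - 1*2 = (-4 + 2) - 2 = -2 - 2 = -4)
m(j, h) = 60*j (m(j, h) = (-4 + 4**3)*j = (-4 + 64)*j = 60*j)
m(9, -5)*(-157) - 73 = (60*9)*(-157) - 73 = 540*(-157) - 73 = -84780 - 73 = -84853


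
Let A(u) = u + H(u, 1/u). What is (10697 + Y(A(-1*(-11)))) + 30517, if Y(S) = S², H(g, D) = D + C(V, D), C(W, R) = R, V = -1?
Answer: 5002023/121 ≈ 41339.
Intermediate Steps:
H(g, D) = 2*D (H(g, D) = D + D = 2*D)
A(u) = u + 2/u (A(u) = u + 2*(1/u) = u + 2/u)
(10697 + Y(A(-1*(-11)))) + 30517 = (10697 + (-1*(-11) + 2/((-1*(-11))))²) + 30517 = (10697 + (11 + 2/11)²) + 30517 = (10697 + (123/11)²) + 30517 = (10697 + 15129/121) + 30517 = 1309466/121 + 30517 = 5002023/121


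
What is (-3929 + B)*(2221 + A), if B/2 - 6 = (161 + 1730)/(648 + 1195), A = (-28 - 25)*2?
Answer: -15260251635/1843 ≈ -8.2801e+6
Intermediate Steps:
A = -106 (A = -53*2 = -106)
B = 25898/1843 (B = 12 + 2*((161 + 1730)/(648 + 1195)) = 12 + 2*(1891/1843) = 12 + 3782/1843 = 25898/1843 ≈ 14.052)
(-3929 + B)*(2221 + A) = (-3929 + 25898/1843)*(2221 - 106) = -7215249/1843*2115 = -15260251635/1843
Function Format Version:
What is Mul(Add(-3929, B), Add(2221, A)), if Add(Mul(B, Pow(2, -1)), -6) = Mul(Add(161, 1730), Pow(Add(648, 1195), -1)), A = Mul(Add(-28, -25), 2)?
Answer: Rational(-15260251635, 1843) ≈ -8.2801e+6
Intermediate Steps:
A = -106 (A = Mul(-53, 2) = -106)
B = Rational(25898, 1843) (B = Add(12, Mul(2, Mul(Add(161, 1730), Pow(Add(648, 1195), -1)))) = Add(12, Mul(2, Mul(1891, Pow(1843, -1)))) = Add(12, Mul(2, Mul(1891, Rational(1, 1843)))) = Add(12, Mul(2, Rational(1891, 1843))) = Add(12, Rational(3782, 1843)) = Rational(25898, 1843) ≈ 14.052)
Mul(Add(-3929, B), Add(2221, A)) = Mul(Add(-3929, Rational(25898, 1843)), Add(2221, -106)) = Mul(Rational(-7215249, 1843), 2115) = Rational(-15260251635, 1843)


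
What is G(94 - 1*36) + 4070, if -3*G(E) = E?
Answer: 12152/3 ≈ 4050.7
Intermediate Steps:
G(E) = -E/3
G(94 - 1*36) + 4070 = -(94 - 1*36)/3 + 4070 = -(94 - 36)/3 + 4070 = -1/3*58 + 4070 = -58/3 + 4070 = 12152/3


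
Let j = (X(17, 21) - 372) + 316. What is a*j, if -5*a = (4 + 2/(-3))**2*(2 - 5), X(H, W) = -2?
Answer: -1160/3 ≈ -386.67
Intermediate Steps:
a = 20/3 (a = -(4 + 2/(-3))**2*(2 - 5)/5 = -(4 + 2*(-1/3))**2*(-3)/5 = -(4 - 2/3)**2*(-3)/5 = -(10/3)**2*(-3)/5 = -20*(-3)/9 = -1/5*(-100/3) = 20/3 ≈ 6.6667)
j = -58 (j = (-2 - 372) + 316 = -374 + 316 = -58)
a*j = (20/3)*(-58) = -1160/3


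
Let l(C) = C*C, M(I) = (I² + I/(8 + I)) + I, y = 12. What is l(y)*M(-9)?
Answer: 11664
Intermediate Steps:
M(I) = I + I² + I/(8 + I) (M(I) = (I² + I/(8 + I)) + I = I + I² + I/(8 + I))
l(C) = C²
l(y)*M(-9) = 12²*(-9*(9 + (-9)² + 9*(-9))/(8 - 9)) = 144*(-9*(9 + 81 - 81)/(-1)) = 144*(-9*(-1)*9) = 144*81 = 11664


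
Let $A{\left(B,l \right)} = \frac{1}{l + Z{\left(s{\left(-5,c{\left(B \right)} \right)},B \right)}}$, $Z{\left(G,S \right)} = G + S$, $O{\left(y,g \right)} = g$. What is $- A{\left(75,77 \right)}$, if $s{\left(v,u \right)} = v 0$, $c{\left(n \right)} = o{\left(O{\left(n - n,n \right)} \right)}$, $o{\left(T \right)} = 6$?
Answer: $- \frac{1}{152} \approx -0.0065789$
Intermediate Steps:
$c{\left(n \right)} = 6$
$s{\left(v,u \right)} = 0$
$A{\left(B,l \right)} = \frac{1}{B + l}$ ($A{\left(B,l \right)} = \frac{1}{l + \left(0 + B\right)} = \frac{1}{l + B} = \frac{1}{B + l}$)
$- A{\left(75,77 \right)} = - \frac{1}{75 + 77} = - \frac{1}{152}$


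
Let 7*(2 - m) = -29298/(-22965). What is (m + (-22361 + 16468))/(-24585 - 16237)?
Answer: 315679001/2187446870 ≈ 0.14431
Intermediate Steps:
m = 97404/53585 (m = 2 - (-29298)/(7*(-22965)) = 2 - (-29298)*(-1)/(7*22965) = 2 - ⅐*9766/7655 = 2 - 9766/53585 = 97404/53585 ≈ 1.8177)
(m + (-22361 + 16468))/(-24585 - 16237) = (97404/53585 + (-22361 + 16468))/(-24585 - 16237) = (97404/53585 - 5893)/(-40822) = -315679001/53585*(-1/40822) = 315679001/2187446870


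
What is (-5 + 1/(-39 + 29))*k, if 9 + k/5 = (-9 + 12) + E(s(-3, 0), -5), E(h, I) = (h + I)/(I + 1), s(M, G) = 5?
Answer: 153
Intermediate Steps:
E(h, I) = (I + h)/(1 + I)
k = -30 (k = -45 + 5*((-9 + 12) + (-5 + 5)/(1 - 5)) = -45 + 5*(3 + 0/(-4)) = -45 + 5*(3 - ¼*0) = -45 + 5*(3 + 0) = -45 + 5*3 = -45 + 15 = -30)
(-5 + 1/(-39 + 29))*k = (-5 + 1/(-39 + 29))*(-30) = (-5 + 1/(-10))*(-30) = (-5 - ⅒)*(-30) = -51/10*(-30) = 153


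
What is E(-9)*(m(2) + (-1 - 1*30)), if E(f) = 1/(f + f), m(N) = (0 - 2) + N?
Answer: 31/18 ≈ 1.7222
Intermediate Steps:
m(N) = -2 + N
E(f) = 1/(2*f)
E(-9)*(m(2) + (-1 - 1*30)) = ((½)/(-9))*((-2 + 2) + (-1 - 1*30)) = ((½)*(-⅑))*(0 + (-1 - 30)) = -(0 - 31)/18 = -1/18*(-31) = 31/18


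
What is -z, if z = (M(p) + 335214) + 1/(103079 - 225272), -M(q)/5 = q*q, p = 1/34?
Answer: -47350689160991/141255108 ≈ -3.3521e+5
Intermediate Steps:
p = 1/34 ≈ 0.029412
M(q) = -5*q**2 (M(q) = -5*q*q = -5*q**2)
z = 47350689160991/141255108 (z = (-5*(1/34)**2 + 335214) + 1/(103079 - 225272) = (-5*1/1156 + 335214) + 1/(-122193) = (-5/1156 + 335214) - 1/122193 = 387507379/1156 - 1/122193 = 47350689160991/141255108 ≈ 3.3521e+5)
-z = -1*47350689160991/141255108 = -47350689160991/141255108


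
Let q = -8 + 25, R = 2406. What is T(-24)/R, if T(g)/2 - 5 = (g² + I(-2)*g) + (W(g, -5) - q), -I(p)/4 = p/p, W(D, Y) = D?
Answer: 212/401 ≈ 0.52868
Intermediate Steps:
I(p) = -4 (I(p) = -4*p/p = -4*1 = -4)
q = 17
T(g) = -24 - 6*g + 2*g² (T(g) = 10 + 2*((g² - 4*g) + (g - 1*17)) = 10 + 2*((g² - 4*g) + (g - 17)) = 10 + 2*((g² - 4*g) + (-17 + g)) = 10 + 2*(-17 + g² - 3*g) = 10 + (-34 - 6*g + 2*g²) = -24 - 6*g + 2*g²)
T(-24)/R = (-24 - 6*(-24) + 2*(-24)²)/2406 = (-24 + 144 + 2*576)*(1/2406) = (-24 + 144 + 1152)*(1/2406) = 1272*(1/2406) = 212/401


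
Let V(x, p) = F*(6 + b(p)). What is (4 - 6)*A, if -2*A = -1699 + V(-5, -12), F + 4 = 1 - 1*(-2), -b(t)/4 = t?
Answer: -1753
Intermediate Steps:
b(t) = -4*t
F = -1 (F = -4 + (1 - 1*(-2)) = -4 + (1 + 2) = -4 + 3 = -1)
V(x, p) = -6 + 4*p (V(x, p) = -(6 - 4*p) = -6 + 4*p)
A = 1753/2 (A = -(-1699 + (-6 + 4*(-12)))/2 = -(-1699 + (-6 - 48))/2 = -(-1699 - 54)/2 = -1/2*(-1753) = 1753/2 ≈ 876.50)
(4 - 6)*A = (4 - 6)*(1753/2) = -2*1753/2 = -1753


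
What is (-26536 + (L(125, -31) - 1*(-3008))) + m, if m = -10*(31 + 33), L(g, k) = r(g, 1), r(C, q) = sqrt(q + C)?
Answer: -24168 + 3*sqrt(14) ≈ -24157.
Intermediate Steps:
r(C, q) = sqrt(C + q)
L(g, k) = sqrt(1 + g) (L(g, k) = sqrt(g + 1) = sqrt(1 + g))
m = -640 (m = -10*64 = -640)
(-26536 + (L(125, -31) - 1*(-3008))) + m = (-26536 + (sqrt(1 + 125) - 1*(-3008))) - 640 = (-26536 + (sqrt(126) + 3008)) - 640 = (-26536 + (3*sqrt(14) + 3008)) - 640 = (-26536 + (3008 + 3*sqrt(14))) - 640 = (-23528 + 3*sqrt(14)) - 640 = -24168 + 3*sqrt(14)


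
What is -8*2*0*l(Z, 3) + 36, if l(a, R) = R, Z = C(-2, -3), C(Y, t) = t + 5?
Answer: 36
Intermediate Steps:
C(Y, t) = 5 + t
Z = 2 (Z = 5 - 3 = 2)
-8*2*0*l(Z, 3) + 36 = -8*2*0*3 + 36 = -0*3 + 36 = -8*0 + 36 = 0 + 36 = 36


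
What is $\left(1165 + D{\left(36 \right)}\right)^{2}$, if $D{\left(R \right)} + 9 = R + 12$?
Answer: $1449616$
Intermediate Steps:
$D{\left(R \right)} = 3 + R$ ($D{\left(R \right)} = -9 + \left(R + 12\right) = -9 + \left(12 + R\right) = 3 + R$)
$\left(1165 + D{\left(36 \right)}\right)^{2} = \left(1165 + \left(3 + 36\right)\right)^{2} = \left(1165 + 39\right)^{2} = 1204^{2} = 1449616$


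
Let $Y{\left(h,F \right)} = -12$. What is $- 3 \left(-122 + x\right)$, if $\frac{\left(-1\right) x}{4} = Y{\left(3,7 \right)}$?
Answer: $222$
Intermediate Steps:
$x = 48$ ($x = \left(-4\right) \left(-12\right) = 48$)
$- 3 \left(-122 + x\right) = - 3 \left(-122 + 48\right) = \left(-3\right) \left(-74\right) = 222$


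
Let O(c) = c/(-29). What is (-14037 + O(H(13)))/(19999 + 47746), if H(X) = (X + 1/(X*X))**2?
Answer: -11631243157/56111083405 ≈ -0.20729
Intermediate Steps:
H(X) = (X + X**(-2))**2
O(c) = -c/29 (O(c) = c*(-1/29) = -c/29)
(-14037 + O(H(13)))/(19999 + 47746) = (-14037 - (1 + 13**3)**2/(29*13**4))/(19999 + 47746) = (-14037 - (1 + 2197)**2/828269)/67745 = (-14037 - 2198**2/828269)*(1/67745) = (-14037 - 4831204/828269)*(1/67745) = -11631243157/828269*1/67745 = -11631243157/56111083405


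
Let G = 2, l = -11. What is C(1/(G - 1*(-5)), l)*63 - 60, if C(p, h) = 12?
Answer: 696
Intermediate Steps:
C(1/(G - 1*(-5)), l)*63 - 60 = 12*63 - 60 = 756 - 60 = 696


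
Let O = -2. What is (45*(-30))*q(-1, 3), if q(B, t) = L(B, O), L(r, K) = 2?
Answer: -2700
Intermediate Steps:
q(B, t) = 2
(45*(-30))*q(-1, 3) = (45*(-30))*2 = -1350*2 = -2700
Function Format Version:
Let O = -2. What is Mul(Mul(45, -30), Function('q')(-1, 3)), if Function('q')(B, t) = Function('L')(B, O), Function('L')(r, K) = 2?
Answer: -2700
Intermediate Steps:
Function('q')(B, t) = 2
Mul(Mul(45, -30), Function('q')(-1, 3)) = Mul(Mul(45, -30), 2) = Mul(-1350, 2) = -2700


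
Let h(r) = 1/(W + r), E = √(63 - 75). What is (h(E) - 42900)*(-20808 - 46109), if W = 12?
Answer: 37319543983/13 + 66917*I*√3/78 ≈ 2.8707e+9 + 1485.9*I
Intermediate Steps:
E = 2*I*√3 (E = √(-12) = 2*I*√3 ≈ 3.4641*I)
h(r) = 1/(12 + r)
(h(E) - 42900)*(-20808 - 46109) = (1/(12 + 2*I*√3) - 42900)*(-20808 - 46109) = (-42900 + 1/(12 + 2*I*√3))*(-66917) = 2870739300 - 66917/(12 + 2*I*√3)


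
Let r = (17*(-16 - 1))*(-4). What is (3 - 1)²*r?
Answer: 4624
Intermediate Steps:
r = 1156 (r = (17*(-17))*(-4) = -289*(-4) = 1156)
(3 - 1)²*r = (3 - 1)²*1156 = 2²*1156 = 4*1156 = 4624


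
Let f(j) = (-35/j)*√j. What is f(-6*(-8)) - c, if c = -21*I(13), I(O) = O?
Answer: 273 - 35*√3/12 ≈ 267.95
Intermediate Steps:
c = -273 (c = -21*13 = -273)
f(j) = -35/√j
f(-6*(-8)) - c = -35*√3/12 - 1*(-273) = -35*√3/12 + 273 = 273 - 35*√3/12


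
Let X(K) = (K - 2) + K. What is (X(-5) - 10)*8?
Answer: -176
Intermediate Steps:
X(K) = -2 + 2*K (X(K) = (-2 + K) + K = -2 + 2*K)
(X(-5) - 10)*8 = ((-2 + 2*(-5)) - 10)*8 = ((-2 - 10) - 10)*8 = (-12 - 10)*8 = -22*8 = -176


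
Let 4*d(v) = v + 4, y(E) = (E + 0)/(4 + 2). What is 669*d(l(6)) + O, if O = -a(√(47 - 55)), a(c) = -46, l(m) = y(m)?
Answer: 3529/4 ≈ 882.25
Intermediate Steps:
y(E) = E/6
l(m) = m/6
d(v) = 1 + v/4 (d(v) = (v + 4)/4 = (4 + v)/4 = 1 + v/4)
O = 46 (O = -1*(-46) = 46)
669*d(l(6)) + O = 669*(1 + ((⅙)*6)/4) + 46 = 669*(1 + (¼)*1) + 46 = 669*(1 + ¼) + 46 = 669*(5/4) + 46 = 3345/4 + 46 = 3529/4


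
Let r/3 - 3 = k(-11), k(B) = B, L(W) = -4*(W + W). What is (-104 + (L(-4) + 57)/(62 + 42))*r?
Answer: 32181/13 ≈ 2475.5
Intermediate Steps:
L(W) = -8*W
r = -24 (r = 9 + 3*(-11) = 9 - 33 = -24)
(-104 + (L(-4) + 57)/(62 + 42))*r = (-104 + (-8*(-4) + 57)/(62 + 42))*(-24) = (-104 + (32 + 57)/104)*(-24) = (-104 + 89*(1/104))*(-24) = (-104 + 89/104)*(-24) = -10727/104*(-24) = 32181/13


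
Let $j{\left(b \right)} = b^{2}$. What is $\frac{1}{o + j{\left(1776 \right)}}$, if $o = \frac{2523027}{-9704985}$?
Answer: $\frac{3234995}{10203742748111} \approx 3.1704 \cdot 10^{-7}$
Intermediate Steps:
$o = - \frac{841009}{3234995}$ ($o = 2523027 \left(- \frac{1}{9704985}\right) = - \frac{841009}{3234995} \approx -0.25997$)
$\frac{1}{o + j{\left(1776 \right)}} = \frac{1}{- \frac{841009}{3234995} + 1776^{2}} = \frac{1}{- \frac{841009}{3234995} + 3154176} = \frac{1}{\frac{10203742748111}{3234995}} = \frac{3234995}{10203742748111}$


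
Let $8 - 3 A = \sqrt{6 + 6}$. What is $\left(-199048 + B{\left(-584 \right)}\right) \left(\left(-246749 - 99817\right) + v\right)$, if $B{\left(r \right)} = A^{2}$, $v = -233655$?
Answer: $115486929964 + 2063008 \sqrt{3} \approx 1.1549 \cdot 10^{11}$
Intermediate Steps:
$A = \frac{8}{3} - \frac{2 \sqrt{3}}{3}$ ($A = \frac{8}{3} - \frac{\sqrt{6 + 6}}{3} = \frac{8}{3} - \frac{\sqrt{12}}{3} = \frac{8}{3} - \frac{2 \sqrt{3}}{3} \approx 1.512$)
$B{\left(r \right)} = \left(\frac{8}{3} - \frac{2 \sqrt{3}}{3}\right)^{2}$
$\left(-199048 + B{\left(-584 \right)}\right) \left(\left(-246749 - 99817\right) + v\right) = \left(-199048 + \left(\frac{76}{9} - \frac{32 \sqrt{3}}{9}\right)\right) \left(\left(-246749 - 99817\right) - 233655\right) = \left(- \frac{1791356}{9} - \frac{32 \sqrt{3}}{9}\right) \left(-346566 - 233655\right) = \left(- \frac{1791356}{9} - \frac{32 \sqrt{3}}{9}\right) \left(-580221\right) = 115486929964 + 2063008 \sqrt{3}$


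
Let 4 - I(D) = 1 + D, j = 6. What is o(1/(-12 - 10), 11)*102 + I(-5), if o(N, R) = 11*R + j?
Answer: 12962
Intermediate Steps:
I(D) = 3 - D (I(D) = 4 - (1 + D) = 4 + (-1 - D) = 3 - D)
o(N, R) = 6 + 11*R (o(N, R) = 11*R + 6 = 6 + 11*R)
o(1/(-12 - 10), 11)*102 + I(-5) = (6 + 11*11)*102 + (3 - 1*(-5)) = (6 + 121)*102 + (3 + 5) = 127*102 + 8 = 12954 + 8 = 12962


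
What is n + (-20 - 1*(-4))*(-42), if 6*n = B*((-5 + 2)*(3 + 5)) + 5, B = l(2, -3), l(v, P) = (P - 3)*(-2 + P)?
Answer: 3317/6 ≈ 552.83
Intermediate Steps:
l(v, P) = (-3 + P)*(-2 + P)
B = 30 (B = 6 + (-3)² - 5*(-3) = 6 + 9 + 15 = 30)
n = -715/6 (n = (30*((-5 + 2)*(3 + 5)) + 5)/6 = (30*(-3*8) + 5)/6 = (30*(-24) + 5)/6 = (-720 + 5)/6 = (⅙)*(-715) = -715/6 ≈ -119.17)
n + (-20 - 1*(-4))*(-42) = -715/6 + (-20 - 1*(-4))*(-42) = -715/6 + (-20 + 4)*(-42) = -715/6 - 16*(-42) = -715/6 + 672 = 3317/6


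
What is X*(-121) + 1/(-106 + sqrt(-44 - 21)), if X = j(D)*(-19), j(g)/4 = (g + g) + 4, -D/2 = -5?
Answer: 2494175798/11301 - I*sqrt(65)/11301 ≈ 2.207e+5 - 0.00071341*I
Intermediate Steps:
D = 10 (D = -2*(-5) = 10)
j(g) = 16 + 8*g (j(g) = 4*((g + g) + 4) = 4*(2*g + 4) = 4*(4 + 2*g) = 16 + 8*g)
X = -1824 (X = (16 + 8*10)*(-19) = (16 + 80)*(-19) = 96*(-19) = -1824)
X*(-121) + 1/(-106 + sqrt(-44 - 21)) = -1824*(-121) + 1/(-106 + sqrt(-44 - 21)) = 220704 + 1/(-106 + sqrt(-65)) = 220704 + 1/(-106 + I*sqrt(65))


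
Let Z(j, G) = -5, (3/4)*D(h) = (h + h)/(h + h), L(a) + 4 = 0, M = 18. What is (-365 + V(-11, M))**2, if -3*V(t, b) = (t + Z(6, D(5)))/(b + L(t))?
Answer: 58629649/441 ≈ 1.3295e+5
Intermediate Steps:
L(a) = -4 (L(a) = -4 + 0 = -4)
D(h) = 4/3 (D(h) = 4*((h + h)/(h + h))/3 = 4*((2*h)/((2*h)))/3 = 4*((2*h)*(1/(2*h)))/3 = (4/3)*1 = 4/3)
V(t, b) = -(-5 + t)/(3*(-4 + b)) (V(t, b) = -(t - 5)/(3*(b - 4)) = -(-5 + t)/(3*(-4 + b)))
(-365 + V(-11, M))**2 = (-365 + (5 - 1*(-11))/(3*(-4 + 18)))**2 = (-365 + (1/3)*(5 + 11)/14)**2 = (-365 + (1/3)*(1/14)*16)**2 = (-365 + 8/21)**2 = (-7657/21)**2 = 58629649/441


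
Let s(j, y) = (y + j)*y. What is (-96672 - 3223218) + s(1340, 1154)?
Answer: -441814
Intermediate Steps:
s(j, y) = y*(j + y) (s(j, y) = (j + y)*y = y*(j + y))
(-96672 - 3223218) + s(1340, 1154) = (-96672 - 3223218) + 1154*(1340 + 1154) = -3319890 + 1154*2494 = -3319890 + 2878076 = -441814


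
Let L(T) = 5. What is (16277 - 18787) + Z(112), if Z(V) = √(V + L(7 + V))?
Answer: -2510 + 3*√13 ≈ -2499.2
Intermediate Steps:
Z(V) = √(5 + V) (Z(V) = √(V + 5) = √(5 + V))
(16277 - 18787) + Z(112) = (16277 - 18787) + √(5 + 112) = -2510 + √117 = -2510 + 3*√13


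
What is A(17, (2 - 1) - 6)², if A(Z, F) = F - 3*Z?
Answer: 3136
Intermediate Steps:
A(17, (2 - 1) - 6)² = (((2 - 1) - 6) - 3*17)² = ((1 - 6) - 51)² = (-5 - 51)² = (-56)² = 3136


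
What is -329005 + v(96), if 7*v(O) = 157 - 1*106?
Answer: -2302984/7 ≈ -3.2900e+5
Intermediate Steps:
v(O) = 51/7 (v(O) = (157 - 1*106)/7 = (157 - 106)/7 = (⅐)*51 = 51/7)
-329005 + v(96) = -329005 + 51/7 = -2302984/7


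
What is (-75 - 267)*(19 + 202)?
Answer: -75582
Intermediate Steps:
(-75 - 267)*(19 + 202) = -342*221 = -75582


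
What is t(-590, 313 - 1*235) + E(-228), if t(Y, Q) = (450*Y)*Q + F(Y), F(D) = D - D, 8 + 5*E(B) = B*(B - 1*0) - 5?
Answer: -103493029/5 ≈ -2.0699e+7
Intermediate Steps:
E(B) = -13/5 + B²/5 (E(B) = -8/5 + (B*(B - 1*0) - 5)/5 = -8/5 + (B*(B + 0) - 5)/5 = -8/5 + (B*B - 5)/5 = -8/5 + (B² - 5)/5 = -8/5 + (-5 + B²)/5 = -8/5 + (-1 + B²/5) = -13/5 + B²/5)
F(D) = 0
t(Y, Q) = 450*Q*Y (t(Y, Q) = (450*Y)*Q + 0 = 450*Q*Y + 0 = 450*Q*Y)
t(-590, 313 - 1*235) + E(-228) = 450*(313 - 1*235)*(-590) + (-13/5 + (⅕)*(-228)²) = 450*(313 - 235)*(-590) + (-13/5 + (⅕)*51984) = 450*78*(-590) + (-13/5 + 51984/5) = -20709000 + 51971/5 = -103493029/5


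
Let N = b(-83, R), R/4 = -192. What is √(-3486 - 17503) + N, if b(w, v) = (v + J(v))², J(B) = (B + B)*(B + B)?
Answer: 5562654326784 + I*√20989 ≈ 5.5627e+12 + 144.88*I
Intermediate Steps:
R = -768 (R = 4*(-192) = -768)
J(B) = 4*B² (J(B) = (2*B)*(2*B) = 4*B²)
b(w, v) = (v + 4*v²)²
N = 5562654326784 (N = (-768)²*(1 + 4*(-768))² = 589824*(1 - 3072)² = 589824*(-3071)² = 589824*9431041 = 5562654326784)
√(-3486 - 17503) + N = √(-3486 - 17503) + 5562654326784 = √(-20989) + 5562654326784 = I*√20989 + 5562654326784 = 5562654326784 + I*√20989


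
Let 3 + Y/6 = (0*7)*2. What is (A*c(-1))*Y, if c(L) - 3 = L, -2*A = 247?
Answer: 4446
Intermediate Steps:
A = -247/2 (A = -½*247 = -247/2 ≈ -123.50)
c(L) = 3 + L
Y = -18 (Y = -18 + 6*((0*7)*2) = -18 + 6*(0*2) = -18 + 6*0 = -18 + 0 = -18)
(A*c(-1))*Y = -247*(3 - 1)/2*(-18) = -247/2*2*(-18) = -247*(-18) = 4446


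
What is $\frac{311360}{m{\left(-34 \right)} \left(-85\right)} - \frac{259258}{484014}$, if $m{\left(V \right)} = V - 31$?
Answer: $\frac{14927019859}{267417735} \approx 55.819$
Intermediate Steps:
$m{\left(V \right)} = -31 + V$ ($m{\left(V \right)} = V - 31 = -31 + V$)
$\frac{311360}{m{\left(-34 \right)} \left(-85\right)} - \frac{259258}{484014} = \frac{311360}{\left(-31 - 34\right) \left(-85\right)} - \frac{259258}{484014} = \frac{311360}{\left(-65\right) \left(-85\right)} - \frac{129629}{242007} = \frac{311360}{5525} - \frac{129629}{242007} = 311360 \cdot \frac{1}{5525} - \frac{129629}{242007} = \frac{62272}{1105} - \frac{129629}{242007} = \frac{14927019859}{267417735}$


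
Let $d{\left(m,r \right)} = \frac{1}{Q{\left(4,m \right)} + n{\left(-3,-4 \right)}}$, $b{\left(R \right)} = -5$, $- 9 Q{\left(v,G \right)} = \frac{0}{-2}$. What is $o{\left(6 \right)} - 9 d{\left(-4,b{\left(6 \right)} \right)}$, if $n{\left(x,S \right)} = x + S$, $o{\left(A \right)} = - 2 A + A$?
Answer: $- \frac{33}{7} \approx -4.7143$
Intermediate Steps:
$o{\left(A \right)} = - A$
$n{\left(x,S \right)} = S + x$
$Q{\left(v,G \right)} = 0$ ($Q{\left(v,G \right)} = - \frac{0 \frac{1}{-2}}{9} = - \frac{0 \left(- \frac{1}{2}\right)}{9} = \left(- \frac{1}{9}\right) 0 = 0$)
$d{\left(m,r \right)} = - \frac{1}{7}$ ($d{\left(m,r \right)} = \frac{1}{0 - 7} = \frac{1}{-7} = - \frac{1}{7}$)
$o{\left(6 \right)} - 9 d{\left(-4,b{\left(6 \right)} \right)} = \left(-1\right) 6 - - \frac{9}{7} = -6 + \frac{9}{7} = - \frac{33}{7}$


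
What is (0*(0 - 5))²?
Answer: 0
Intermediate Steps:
(0*(0 - 5))² = (0*(-5))² = 0² = 0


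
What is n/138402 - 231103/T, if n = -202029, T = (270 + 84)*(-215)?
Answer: 7819534/4959405 ≈ 1.5767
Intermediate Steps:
T = -76110 (T = 354*(-215) = -76110)
n/138402 - 231103/T = -202029/138402 - 231103/(-76110) = -202029*1/138402 - 231103*(-1/76110) = -67343/46134 + 3917/1290 = 7819534/4959405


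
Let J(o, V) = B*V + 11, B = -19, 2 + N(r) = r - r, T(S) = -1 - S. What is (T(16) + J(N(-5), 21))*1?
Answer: -405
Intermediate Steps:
N(r) = -2 (N(r) = -2 + (r - r) = -2 + 0 = -2)
J(o, V) = 11 - 19*V (J(o, V) = -19*V + 11 = 11 - 19*V)
(T(16) + J(N(-5), 21))*1 = ((-1 - 1*16) + (11 - 19*21))*1 = ((-1 - 16) + (11 - 399))*1 = (-17 - 388)*1 = -405*1 = -405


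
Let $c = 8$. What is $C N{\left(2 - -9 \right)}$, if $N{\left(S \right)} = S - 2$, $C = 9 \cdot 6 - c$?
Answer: $414$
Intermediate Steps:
$C = 46$ ($C = 9 \cdot 6 - 8 = 54 - 8 = 46$)
$N{\left(S \right)} = -2 + S$ ($N{\left(S \right)} = S - 2 = -2 + S$)
$C N{\left(2 - -9 \right)} = 46 \left(-2 + \left(2 - -9\right)\right) = 46 \left(-2 + \left(2 + 9\right)\right) = 46 \left(-2 + 11\right) = 46 \cdot 9 = 414$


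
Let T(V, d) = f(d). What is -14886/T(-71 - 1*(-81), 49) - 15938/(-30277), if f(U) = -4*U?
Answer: 17454895/228242 ≈ 76.475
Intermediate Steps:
T(V, d) = -4*d
-14886/T(-71 - 1*(-81), 49) - 15938/(-30277) = -14886/((-4*49)) - 15938/(-30277) = -14886/(-196) - 15938*(-1/30277) = -14886*(-1/196) + 1226/2329 = 7443/98 + 1226/2329 = 17454895/228242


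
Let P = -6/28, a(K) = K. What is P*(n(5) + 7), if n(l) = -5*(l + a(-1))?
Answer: 39/14 ≈ 2.7857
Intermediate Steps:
P = -3/14 (P = -6*1/28 = -3/14 ≈ -0.21429)
n(l) = 5 - 5*l (n(l) = -5*(l - 1) = -5*(-1 + l) = 5 - 5*l)
P*(n(5) + 7) = -3*((5 - 5*5) + 7)/14 = -3*((5 - 25) + 7)/14 = -3*(-20 + 7)/14 = -3/14*(-13) = 39/14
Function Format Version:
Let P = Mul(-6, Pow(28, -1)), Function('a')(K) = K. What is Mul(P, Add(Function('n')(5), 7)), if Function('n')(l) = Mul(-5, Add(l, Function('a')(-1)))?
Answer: Rational(39, 14) ≈ 2.7857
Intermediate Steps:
P = Rational(-3, 14) (P = Mul(-6, Rational(1, 28)) = Rational(-3, 14) ≈ -0.21429)
Function('n')(l) = Add(5, Mul(-5, l)) (Function('n')(l) = Mul(-5, Add(l, -1)) = Mul(-5, Add(-1, l)) = Add(5, Mul(-5, l)))
Mul(P, Add(Function('n')(5), 7)) = Mul(Rational(-3, 14), Add(Add(5, Mul(-5, 5)), 7)) = Mul(Rational(-3, 14), Add(Add(5, -25), 7)) = Mul(Rational(-3, 14), Add(-20, 7)) = Mul(Rational(-3, 14), -13) = Rational(39, 14)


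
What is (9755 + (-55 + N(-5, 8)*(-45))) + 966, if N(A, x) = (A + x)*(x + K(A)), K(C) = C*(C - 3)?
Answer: 4186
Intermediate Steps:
K(C) = C*(-3 + C)
N(A, x) = (A + x)*(x + A*(-3 + A))
(9755 + (-55 + N(-5, 8)*(-45))) + 966 = (9755 + (-55 + (8² - 5*8 + (-5)²*(-3 - 5) - 5*8*(-3 - 5))*(-45))) + 966 = (9755 + (-55 + (64 - 40 + 25*(-8) - 5*8*(-8))*(-45))) + 966 = (9755 + (-55 + (64 - 40 - 200 + 320)*(-45))) + 966 = (9755 + (-55 + 144*(-45))) + 966 = (9755 + (-55 - 6480)) + 966 = (9755 - 6535) + 966 = 3220 + 966 = 4186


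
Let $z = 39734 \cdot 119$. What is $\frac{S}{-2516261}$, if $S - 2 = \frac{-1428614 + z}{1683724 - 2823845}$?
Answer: $\frac{1019490}{2868842007581} \approx 3.5537 \cdot 10^{-7}$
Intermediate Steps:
$z = 4728346$
$S = - \frac{1019490}{1140121}$ ($S = 2 + \frac{-1428614 + 4728346}{1683724 - 2823845} = 2 + \frac{3299732}{-1140121} = 2 + 3299732 \left(- \frac{1}{1140121}\right) = 2 - \frac{3299732}{1140121} = - \frac{1019490}{1140121} \approx -0.89419$)
$\frac{S}{-2516261} = - \frac{1019490}{1140121 \left(-2516261\right)} = \left(- \frac{1019490}{1140121}\right) \left(- \frac{1}{2516261}\right) = \frac{1019490}{2868842007581}$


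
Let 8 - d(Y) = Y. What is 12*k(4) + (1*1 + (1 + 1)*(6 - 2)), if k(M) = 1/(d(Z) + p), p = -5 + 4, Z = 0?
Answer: 75/7 ≈ 10.714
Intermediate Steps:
d(Y) = 8 - Y
p = -1
k(M) = 1/7 (k(M) = 1/((8 - 1*0) - 1) = 1/((8 + 0) - 1) = 1/(8 - 1) = 1/7)
12*k(4) + (1*1 + (1 + 1)*(6 - 2)) = 12*(1/7) + (1*1 + (1 + 1)*(6 - 2)) = 12/7 + (1 + 2*4) = 12/7 + (1 + 8) = 12/7 + 9 = 75/7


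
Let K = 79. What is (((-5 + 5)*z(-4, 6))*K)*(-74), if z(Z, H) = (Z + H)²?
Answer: 0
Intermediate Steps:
z(Z, H) = (H + Z)²
(((-5 + 5)*z(-4, 6))*K)*(-74) = (((-5 + 5)*(6 - 4)²)*79)*(-74) = ((0*2²)*79)*(-74) = ((0*4)*79)*(-74) = (0*79)*(-74) = 0*(-74) = 0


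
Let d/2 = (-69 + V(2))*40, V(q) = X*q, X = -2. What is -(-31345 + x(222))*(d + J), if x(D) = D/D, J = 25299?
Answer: 609922896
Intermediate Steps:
V(q) = -2*q
x(D) = 1
d = -5840 (d = 2*((-69 - 2*2)*40) = 2*((-69 - 4)*40) = 2*(-73*40) = 2*(-2920) = -5840)
-(-31345 + x(222))*(d + J) = -(-31345 + 1)*(-5840 + 25299) = -(-31344)*19459 = -1*(-609922896) = 609922896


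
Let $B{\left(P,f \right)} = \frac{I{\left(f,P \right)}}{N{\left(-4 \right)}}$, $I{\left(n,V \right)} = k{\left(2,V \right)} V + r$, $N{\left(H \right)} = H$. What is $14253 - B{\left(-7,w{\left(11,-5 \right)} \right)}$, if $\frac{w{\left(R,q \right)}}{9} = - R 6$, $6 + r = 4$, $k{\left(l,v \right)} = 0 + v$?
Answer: $\frac{57059}{4} \approx 14265.0$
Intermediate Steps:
$k{\left(l,v \right)} = v$
$r = -2$ ($r = -6 + 4 = -2$)
$w{\left(R,q \right)} = - 54 R$ ($w{\left(R,q \right)} = 9 - R 6 = 9 \left(- 6 R\right) = - 54 R$)
$I{\left(n,V \right)} = -2 + V^{2}$ ($I{\left(n,V \right)} = V V - 2 = V^{2} - 2 = -2 + V^{2}$)
$B{\left(P,f \right)} = \frac{1}{2} - \frac{P^{2}}{4}$ ($B{\left(P,f \right)} = \frac{-2 + P^{2}}{-4} = \left(-2 + P^{2}\right) \left(- \frac{1}{4}\right) = \frac{1}{2} - \frac{P^{2}}{4}$)
$14253 - B{\left(-7,w{\left(11,-5 \right)} \right)} = 14253 - \left(\frac{1}{2} - \frac{\left(-7\right)^{2}}{4}\right) = 14253 - \left(\frac{1}{2} - \frac{49}{4}\right) = 14253 - - \frac{47}{4} = 14253 + \frac{47}{4} = \frac{57059}{4}$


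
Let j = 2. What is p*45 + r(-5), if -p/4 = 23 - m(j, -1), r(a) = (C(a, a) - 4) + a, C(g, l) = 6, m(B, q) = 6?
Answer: -3063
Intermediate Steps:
r(a) = 2 + a (r(a) = (6 - 4) + a = 2 + a)
p = -68 (p = -4*(23 - 1*6) = -4*(23 - 6) = -4*17 = -68)
p*45 + r(-5) = -68*45 + (2 - 5) = -3060 - 3 = -3063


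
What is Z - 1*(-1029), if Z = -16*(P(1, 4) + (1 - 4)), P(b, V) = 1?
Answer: 1061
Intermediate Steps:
Z = 32 (Z = -16*(1 + (1 - 4)) = -16*(1 - 3) = -16*(-2) = 32)
Z - 1*(-1029) = 32 - 1*(-1029) = 32 + 1029 = 1061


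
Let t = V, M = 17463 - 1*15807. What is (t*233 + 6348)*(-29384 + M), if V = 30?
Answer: -369836064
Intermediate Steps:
M = 1656 (M = 17463 - 15807 = 1656)
t = 30
(t*233 + 6348)*(-29384 + M) = (30*233 + 6348)*(-29384 + 1656) = (6990 + 6348)*(-27728) = 13338*(-27728) = -369836064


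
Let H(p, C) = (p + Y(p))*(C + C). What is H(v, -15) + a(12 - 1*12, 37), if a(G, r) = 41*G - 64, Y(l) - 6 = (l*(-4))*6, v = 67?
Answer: 45986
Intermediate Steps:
Y(l) = 6 - 24*l (Y(l) = 6 + (l*(-4))*6 = 6 - 4*l*6 = 6 - 24*l)
H(p, C) = 2*C*(6 - 23*p) (H(p, C) = (p + (6 - 24*p))*(C + C) = (6 - 23*p)*(2*C) = 2*C*(6 - 23*p))
a(G, r) = -64 + 41*G
H(v, -15) + a(12 - 1*12, 37) = 2*(-15)*(6 - 23*67) + (-64 + 41*(12 - 1*12)) = 2*(-15)*(6 - 1541) + (-64 + 41*(12 - 12)) = 2*(-15)*(-1535) + (-64 + 41*0) = 46050 + (-64 + 0) = 46050 - 64 = 45986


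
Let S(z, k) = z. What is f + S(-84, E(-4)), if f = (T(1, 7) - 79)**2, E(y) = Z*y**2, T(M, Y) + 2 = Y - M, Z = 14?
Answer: 5541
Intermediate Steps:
T(M, Y) = -2 + Y - M (T(M, Y) = -2 + (Y - M) = -2 + Y - M)
E(y) = 14*y**2
f = 5625 (f = ((-2 + 7 - 1*1) - 79)**2 = ((-2 + 7 - 1) - 79)**2 = (4 - 79)**2 = (-75)**2 = 5625)
f + S(-84, E(-4)) = 5625 - 84 = 5541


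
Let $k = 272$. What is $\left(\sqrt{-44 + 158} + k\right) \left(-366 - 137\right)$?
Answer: $-136816 - 503 \sqrt{114} \approx -1.4219 \cdot 10^{5}$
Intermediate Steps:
$\left(\sqrt{-44 + 158} + k\right) \left(-366 - 137\right) = \left(\sqrt{-44 + 158} + 272\right) \left(-366 - 137\right) = \left(\sqrt{114} + 272\right) \left(-503\right) = \left(272 + \sqrt{114}\right) \left(-503\right) = -136816 - 503 \sqrt{114}$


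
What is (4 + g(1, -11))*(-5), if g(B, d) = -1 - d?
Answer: -70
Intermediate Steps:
(4 + g(1, -11))*(-5) = (4 + (-1 - 1*(-11)))*(-5) = (4 + (-1 + 11))*(-5) = (4 + 10)*(-5) = 14*(-5) = -70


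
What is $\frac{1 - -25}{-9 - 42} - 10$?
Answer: $- \frac{536}{51} \approx -10.51$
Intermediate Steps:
$\frac{1 - -25}{-9 - 42} - 10 = \frac{1 + 25}{-51} - 10 = 26 \left(- \frac{1}{51}\right) - 10 = - \frac{26}{51} - 10 = - \frac{536}{51}$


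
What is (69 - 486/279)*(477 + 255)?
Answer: 1526220/31 ≈ 49233.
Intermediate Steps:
(69 - 486/279)*(477 + 255) = (69 - 486*1/279)*732 = (69 - 54/31)*732 = (2085/31)*732 = 1526220/31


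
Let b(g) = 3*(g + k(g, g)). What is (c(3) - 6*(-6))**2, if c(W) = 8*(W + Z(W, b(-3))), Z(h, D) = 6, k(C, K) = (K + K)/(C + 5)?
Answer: 11664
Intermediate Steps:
k(C, K) = 2*K/(5 + C) (k(C, K) = (2*K)/(5 + C) = 2*K/(5 + C))
b(g) = 3*g + 6*g/(5 + g) (b(g) = 3*(g + 2*g/(5 + g)) = 3*g + 6*g/(5 + g))
c(W) = 48 + 8*W (c(W) = 8*(W + 6) = 8*(6 + W) = 48 + 8*W)
(c(3) - 6*(-6))**2 = ((48 + 8*3) - 6*(-6))**2 = ((48 + 24) + 36)**2 = (72 + 36)**2 = 108**2 = 11664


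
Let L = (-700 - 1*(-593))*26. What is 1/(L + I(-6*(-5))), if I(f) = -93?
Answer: -1/2875 ≈ -0.00034783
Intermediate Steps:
L = -2782 (L = (-700 + 593)*26 = -107*26 = -2782)
1/(L + I(-6*(-5))) = 1/(-2782 - 93) = 1/(-2875) = -1/2875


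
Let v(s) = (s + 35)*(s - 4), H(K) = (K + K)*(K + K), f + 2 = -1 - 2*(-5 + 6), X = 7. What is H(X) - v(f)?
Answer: 466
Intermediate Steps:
f = -5 (f = -2 + (-1 - 2*(-5 + 6)) = -2 + (-1 - 2*1) = -2 + (-1 - 2) = -2 - 3 = -5)
H(K) = 4*K² (H(K) = (2*K)*(2*K) = 4*K²)
v(s) = (-4 + s)*(35 + s) (v(s) = (35 + s)*(-4 + s) = (-4 + s)*(35 + s))
H(X) - v(f) = 4*7² - (-140 + (-5)² + 31*(-5)) = 4*49 - (-140 + 25 - 155) = 196 - 1*(-270) = 196 + 270 = 466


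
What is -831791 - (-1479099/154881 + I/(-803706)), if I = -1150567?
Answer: -11504369534408951/13830976554 ≈ -8.3178e+5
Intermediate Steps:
-831791 - (-1479099/154881 + I/(-803706)) = -831791 - (-1479099/154881 - 1150567/(-803706)) = -831791 - (-1479099*1/154881 - 1150567*(-1/803706)) = -831791 - (-493033/51627 + 1150567/803706) = -831791 - 1*(-112284419263/13830976554) = -831791 + 112284419263/13830976554 = -11504369534408951/13830976554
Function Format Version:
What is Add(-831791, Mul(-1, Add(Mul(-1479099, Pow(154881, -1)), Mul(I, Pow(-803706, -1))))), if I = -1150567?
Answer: Rational(-11504369534408951, 13830976554) ≈ -8.3178e+5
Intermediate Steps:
Add(-831791, Mul(-1, Add(Mul(-1479099, Pow(154881, -1)), Mul(I, Pow(-803706, -1))))) = Add(-831791, Mul(-1, Add(Mul(-1479099, Pow(154881, -1)), Mul(-1150567, Pow(-803706, -1))))) = Add(-831791, Mul(-1, Add(Mul(-1479099, Rational(1, 154881)), Mul(-1150567, Rational(-1, 803706))))) = Add(-831791, Mul(-1, Add(Rational(-493033, 51627), Rational(1150567, 803706)))) = Add(-831791, Mul(-1, Rational(-112284419263, 13830976554))) = Add(-831791, Rational(112284419263, 13830976554)) = Rational(-11504369534408951, 13830976554)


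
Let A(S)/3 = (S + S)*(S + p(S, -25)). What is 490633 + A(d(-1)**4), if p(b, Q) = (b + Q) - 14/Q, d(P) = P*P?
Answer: 12262459/25 ≈ 4.9050e+5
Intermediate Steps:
d(P) = P**2
p(b, Q) = Q + b - 14/Q (p(b, Q) = (Q + b) - 14/Q = Q + b - 14/Q)
A(S) = 6*S*(-611/25 + 2*S) (A(S) = 3*((S + S)*(S + (-25 + S - 14/(-25)))) = 3*((2*S)*(S + (-25 + S - 14*(-1/25)))) = 3*((2*S)*(S + (-25 + S + 14/25))) = 3*((2*S)*(S + (-611/25 + S))) = 3*((2*S)*(-611/25 + 2*S)) = 3*(2*S*(-611/25 + 2*S)) = 6*S*(-611/25 + 2*S))
490633 + A(d(-1)**4) = 490633 + 6*((-1)**2)**4*(-611 + 50*((-1)**2)**4)/25 = 490633 + (6/25)*1**4*(-611 + 50*1**4) = 490633 + (6/25)*1*(-611 + 50*1) = 490633 + (6/25)*1*(-611 + 50) = 490633 + (6/25)*1*(-561) = 490633 - 3366/25 = 12262459/25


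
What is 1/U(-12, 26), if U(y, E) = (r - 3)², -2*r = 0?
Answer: ⅑ ≈ 0.11111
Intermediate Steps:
r = 0 (r = -½*0 = 0)
U(y, E) = 9 (U(y, E) = (0 - 3)² = (-3)² = 9)
1/U(-12, 26) = 1/9 = ⅑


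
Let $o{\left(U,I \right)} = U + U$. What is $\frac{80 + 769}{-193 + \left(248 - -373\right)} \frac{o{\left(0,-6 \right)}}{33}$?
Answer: $0$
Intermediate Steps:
$o{\left(U,I \right)} = 2 U$
$\frac{80 + 769}{-193 + \left(248 - -373\right)} \frac{o{\left(0,-6 \right)}}{33} = \frac{80 + 769}{-193 + \left(248 - -373\right)} \frac{2 \cdot 0}{33} = \frac{849}{-193 + \left(248 + 373\right)} 0 \cdot \frac{1}{33} = \frac{849}{-193 + 621} \cdot 0 = \frac{849}{428} \cdot 0 = 0$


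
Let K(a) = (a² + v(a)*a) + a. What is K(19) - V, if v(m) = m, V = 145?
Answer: 596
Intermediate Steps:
K(a) = a + 2*a² (K(a) = (a² + a*a) + a = (a² + a²) + a = 2*a² + a = a + 2*a²)
K(19) - V = 19*(1 + 2*19) - 1*145 = 19*(1 + 38) - 145 = 19*39 - 145 = 741 - 145 = 596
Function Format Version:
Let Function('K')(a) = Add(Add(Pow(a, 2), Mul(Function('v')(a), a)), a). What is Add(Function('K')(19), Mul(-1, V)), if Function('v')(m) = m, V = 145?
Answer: 596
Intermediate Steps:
Function('K')(a) = Add(a, Mul(2, Pow(a, 2))) (Function('K')(a) = Add(Add(Pow(a, 2), Mul(a, a)), a) = Add(Add(Pow(a, 2), Pow(a, 2)), a) = Add(Mul(2, Pow(a, 2)), a) = Add(a, Mul(2, Pow(a, 2))))
Add(Function('K')(19), Mul(-1, V)) = Add(Mul(19, Add(1, Mul(2, 19))), Mul(-1, 145)) = Add(Mul(19, Add(1, 38)), -145) = Add(Mul(19, 39), -145) = Add(741, -145) = 596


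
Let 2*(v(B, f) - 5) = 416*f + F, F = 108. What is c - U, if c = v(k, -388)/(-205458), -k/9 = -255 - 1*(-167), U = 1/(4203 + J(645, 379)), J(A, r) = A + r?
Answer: 421325957/1073928966 ≈ 0.39232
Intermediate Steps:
U = 1/5227 (U = 1/(4203 + (645 + 379)) = 1/(4203 + 1024) = 1/5227 ≈ 0.00019131)
k = 792 (k = -9*(-255 - 1*(-167)) = -9*(-255 + 167) = -9*(-88) = 792)
v(B, f) = 59 + 208*f (v(B, f) = 5 + (416*f + 108)/2 = 5 + (108 + 416*f)/2 = 5 + (54 + 208*f) = 59 + 208*f)
c = 80645/205458 (c = (59 + 208*(-388))/(-205458) = (59 - 80704)*(-1/205458) = -80645*(-1/205458) = 80645/205458 ≈ 0.39251)
c - U = 80645/205458 - 1*1/5227 = 80645/205458 - 1/5227 = 421325957/1073928966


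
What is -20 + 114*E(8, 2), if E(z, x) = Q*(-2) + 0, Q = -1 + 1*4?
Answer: -704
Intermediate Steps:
Q = 3 (Q = -1 + 4 = 3)
E(z, x) = -6 (E(z, x) = 3*(-2) + 0 = -6 + 0 = -6)
-20 + 114*E(8, 2) = -20 + 114*(-6) = -20 - 684 = -704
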